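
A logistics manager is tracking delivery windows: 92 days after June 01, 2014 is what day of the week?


Start: 2014-06-01 (Sunday)
Step 1 - find target date: add 92 days
  2014-06-01 + 92 days = 2014-09-01
Step 2 - day of week:
  92 mod 7 = 1
  Sunday + 1 days -> Monday
Result: Monday (2014-09-01)

Monday


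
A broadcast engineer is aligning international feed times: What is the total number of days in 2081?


Year: 2081
Check leap year rules:
Divisible by 4? No
2081 is not a leap year
Days: 365

365


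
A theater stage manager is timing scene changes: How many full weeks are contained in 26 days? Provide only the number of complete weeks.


Total days: 26
Days per week: 7
Division: 26 / 7 = 3 remainder 5
Complete weeks: 3
Remaining days: 5

3


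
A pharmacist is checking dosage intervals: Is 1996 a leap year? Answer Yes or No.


Year: 1996
Divisible by 4? 1996 / 4 = 499.0 -> Yes
Divisible by 100? 1996 / 100 = 19.96 -> No
Divisible by 4 but not 100, so it IS a leap year

Yes


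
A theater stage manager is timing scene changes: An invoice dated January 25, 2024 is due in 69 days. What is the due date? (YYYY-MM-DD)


Start: 2024-01-25
Adding 69 days
Days remaining in January: 6
After January: 63 days still to add
February 2024: 29 days, 34 remaining
March 2024: 31 days, 3 remaining
April 2024 has 30 days, need 3
Result: 2024-04-03

2024-04-03


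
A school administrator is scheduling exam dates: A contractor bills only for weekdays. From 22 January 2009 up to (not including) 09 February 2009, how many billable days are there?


Start: 2009-01-22 (Thursday)
End (exclusive): 2009-02-09 (Monday)
Total calendar days: 18
Full weeks: 18 // 7 = 2 -> 10 weekdays
Remaining 4 days starting on Thursday:
  Thu(w), Fri(w), Sat(-), Sun(-) -> 2 weekdays
Total business days: 10 + 2 = 12

12


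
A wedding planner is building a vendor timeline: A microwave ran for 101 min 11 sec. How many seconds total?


Minutes: 101
Extra seconds: 11
Seconds per minute: 60
Minutes to seconds: 101 x 60 = 6060
Total: 6060 + 11 = 6071

6071


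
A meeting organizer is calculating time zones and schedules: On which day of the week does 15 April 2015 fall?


Date: 2015-04-15
January 1, 2015 is a Thursday
Day of year: 105
Offset from Jan 1: 104 days
104 mod 7 = 6
Result: Wednesday

Wednesday


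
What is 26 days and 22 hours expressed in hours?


Days: 26
Extra hours: 22
Hours per day: 24
Days to hours: 26 x 24 = 624
Total: 624 + 22 = 646

646


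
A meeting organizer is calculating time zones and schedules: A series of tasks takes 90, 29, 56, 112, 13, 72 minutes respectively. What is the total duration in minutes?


Durations: 90, 29, 56, 112, 13, 72
Running sum: 90
+ 29 = 119
+ 56 = 175
+ 112 = 287
+ 13 = 300
+ 72 = 372
Total duration: 372 minutes
That is 6 hours and 12 minutes

372


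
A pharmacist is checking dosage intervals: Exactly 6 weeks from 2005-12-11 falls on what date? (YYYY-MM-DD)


Start: 2005-12-11
Weeks to add: 6
Convert to days: 6 x 7 = 42 days
Add 42 days to 2005-12-11
Result: 2006-01-22

2006-01-22


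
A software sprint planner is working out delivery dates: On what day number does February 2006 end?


Month: February
Year: 2006
2006 is not a leap year
February has 28 days
Total: 28 days

28


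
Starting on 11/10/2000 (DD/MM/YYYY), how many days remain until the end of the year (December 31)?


Start: October 11, 2000
End: December 31, 2000
Days left in October: 20
November: 30
December: 31
Sum of remaining months: 61
Total: 20 + 61 = 81

81


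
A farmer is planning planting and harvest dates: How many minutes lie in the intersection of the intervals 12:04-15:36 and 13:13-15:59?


Interval A: [724, 936] minutes from midnight
Interval B: [793, 959] minutes from midnight
Overlap start = max(724, 793) = 793
Overlap end = min(936, 959) = 936
Overlap = 936 - 793 = 143 minutes

143


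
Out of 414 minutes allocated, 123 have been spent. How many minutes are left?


Total budget: 414 minutes
Time used: 123 minutes
Remaining: 414 - 123 = 291 minutes
Percent used: 29.7%
Percent remaining: 70.3%

291


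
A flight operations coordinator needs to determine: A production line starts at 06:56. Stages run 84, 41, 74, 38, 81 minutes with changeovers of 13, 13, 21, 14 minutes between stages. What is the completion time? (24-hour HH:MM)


Start: 06:56 = 416 min from midnight
  after task 1 (84 min): 08:20
  after break (13 min): 08:33
  after task 2 (41 min): 09:14
  after break (13 min): 09:27
  after task 3 (74 min): 10:41
  after break (21 min): 11:02
  after task 4 (38 min): 11:40
  after break (14 min): 11:54
  after task 5 (81 min): 13:15
Total elapsed: 379 minutes
End time: 13:15

13:15


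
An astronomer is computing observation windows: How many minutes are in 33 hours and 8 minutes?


Hours: 33
Minutes: 8
Convert hours to minutes: 33 x 60 = 1980
Add remaining minutes: 1980 + 8 = 1988

1988


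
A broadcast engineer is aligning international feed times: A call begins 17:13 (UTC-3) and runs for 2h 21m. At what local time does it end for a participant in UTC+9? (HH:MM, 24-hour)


Start: 17:13 in UTC-3
Step 1 - add duration:
  minutes: 13 + 21 = 34
  hours: 17 + 2 + 0 = 19
  end in UTC-3: 19:34
Step 2 - convert UTC-3 -> UTC+9:
  offset difference: 9 - (-3) = 12 hours
  19 + (12) = 31 -> mod 24 = 7
Result: 07:34 in UTC+9

07:34


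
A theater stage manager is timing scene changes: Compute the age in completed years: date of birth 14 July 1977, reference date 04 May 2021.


Birth: 1977-07-14
Reference: 2021-05-04
Year difference: 2021 - 1977 = 44
Has birthday (07-14) occurred by 05-04? No
Birthday not yet reached this year -> subtract 1
Age in full years: 43

43


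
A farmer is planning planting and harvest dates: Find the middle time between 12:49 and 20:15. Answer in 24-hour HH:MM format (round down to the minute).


Start time: 12:49 = 769 minutes from midnight
End time: 20:15 = 1215 minutes from midnight
Sum: 769 + 1215 = 1984
Midpoint: 1984 / 2 = 992 minutes
Convert: 992 / 60 = 16 hours, 32 minutes
Result: 16:32

16:32


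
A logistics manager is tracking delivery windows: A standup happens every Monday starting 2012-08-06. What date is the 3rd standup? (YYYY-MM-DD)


First occurrence: 2012-08-06 (occurrence 1)
Each occurrence is 7 days after the previous.
Occurrence 3 is 2 weeks after the first.
2 weeks = 14 days
2012-08-06 + 14 days = 2012-08-20

2012-08-20


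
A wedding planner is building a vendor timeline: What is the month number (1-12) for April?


Calendar month order:
3. March
4. April <--
5. May
April is month number 4

4


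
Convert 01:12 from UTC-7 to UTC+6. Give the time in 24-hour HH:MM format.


Local time: 01:12 at UTC-7 (offset -7h)
Target zone: UTC+6 (offset 6h)
Difference: 6 - (-7) = 13 hours
Calculation: 1 + (13) = 14
Result: 14:12

14:12


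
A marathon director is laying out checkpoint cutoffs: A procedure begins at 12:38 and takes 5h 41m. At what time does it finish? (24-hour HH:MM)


Start time: 12:38
Adding: 5 hours 41 minutes
Minutes: 38 + 41 = 79
Minute overflow: 79 >= 60, so carry 1 hour, minutes = 19
Hours: 12 + 5 + 1 = 18
Result: 18:19

18:19


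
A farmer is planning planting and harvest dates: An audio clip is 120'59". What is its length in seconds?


Minutes: 120
Seconds: 59
Convert minutes to seconds: 120 x 60 = 7200
Add remaining seconds: 7200 + 59 = 7259

7259


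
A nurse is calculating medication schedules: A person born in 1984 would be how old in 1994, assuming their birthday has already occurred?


Birth year: 1984
Current year: 1994
Age = current year - birth year
Age = 1994 - 1984 = 10

10


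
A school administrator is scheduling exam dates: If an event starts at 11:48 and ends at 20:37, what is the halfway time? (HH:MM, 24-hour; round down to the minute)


Start time: 11:48 = 708 minutes from midnight
End time: 20:37 = 1237 minutes from midnight
Sum: 708 + 1237 = 1945
Midpoint: 1945 / 2 = 972 minutes
Convert: 972 / 60 = 16 hours, 12 minutes
Result: 16:12

16:12


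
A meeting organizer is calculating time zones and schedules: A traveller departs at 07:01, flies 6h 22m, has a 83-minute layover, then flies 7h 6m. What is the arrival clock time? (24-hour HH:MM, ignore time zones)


Depart: 07:01
Leg 1: +382 min -> 13:23
Layover: +83 min -> 14:46
Leg 2: +426 min -> 21:52
Total travel: 891 minutes = 14h 51m
Arrival: 21:52

21:52


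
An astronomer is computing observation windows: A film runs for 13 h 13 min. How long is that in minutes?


Hours: 13
Minutes: 13
Convert hours to minutes: 13 x 60 = 780
Add remaining minutes: 780 + 13 = 793

793


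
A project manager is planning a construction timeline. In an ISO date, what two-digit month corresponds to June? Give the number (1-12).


Calendar month order:
5. May
6. June <--
7. July
June is month number 6

6


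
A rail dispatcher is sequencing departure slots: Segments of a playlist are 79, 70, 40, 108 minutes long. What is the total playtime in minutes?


Durations: 79, 70, 40, 108
Running sum: 79
+ 70 = 149
+ 40 = 189
+ 108 = 297
Total duration: 297 minutes
That is 4 hours and 57 minutes

297


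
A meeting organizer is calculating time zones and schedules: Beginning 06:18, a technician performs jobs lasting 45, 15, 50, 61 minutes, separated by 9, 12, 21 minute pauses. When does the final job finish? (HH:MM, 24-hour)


Start: 06:18 = 378 min from midnight
  after task 1 (45 min): 07:03
  after break (9 min): 07:12
  after task 2 (15 min): 07:27
  after break (12 min): 07:39
  after task 3 (50 min): 08:29
  after break (21 min): 08:50
  after task 4 (61 min): 09:51
Total elapsed: 213 minutes
End time: 09:51

09:51


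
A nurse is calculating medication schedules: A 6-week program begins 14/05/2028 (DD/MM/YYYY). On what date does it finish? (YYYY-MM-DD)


Start: 2028-05-14
Weeks to add: 6
Convert to days: 6 x 7 = 42 days
Add 42 days to 2028-05-14
Result: 2028-06-25

2028-06-25


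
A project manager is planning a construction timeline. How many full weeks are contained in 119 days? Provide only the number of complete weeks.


Total days: 119
Days per week: 7
Division: 119 / 7 = 17 remainder 0
Complete weeks: 17
Remaining days: 0

17


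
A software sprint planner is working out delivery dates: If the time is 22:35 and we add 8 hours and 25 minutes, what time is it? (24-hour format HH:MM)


Start time: 22:35
Adding: 8 hours 25 minutes
Minutes: 35 + 25 = 60
Minute overflow: 60 >= 60, so carry 1 hour, minutes = 0
Hours: 22 + 8 + 1 = 31
Hour wraparound: 31 mod 24 = 7
Result: 07:00

07:00


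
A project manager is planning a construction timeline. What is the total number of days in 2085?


Year: 2085
Check leap year rules:
Divisible by 4? No
2085 is not a leap year
Days: 365

365


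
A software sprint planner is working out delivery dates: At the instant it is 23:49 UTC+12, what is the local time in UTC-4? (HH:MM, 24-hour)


Local time: 23:49 at UTC+12 (offset 12h)
Target zone: UTC-4 (offset -4h)
Difference: -4 - (12) = -16 hours
Calculation: 23 + (-16) = 7
Result: 07:49

07:49


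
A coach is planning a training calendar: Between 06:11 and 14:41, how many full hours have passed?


Start: 06:11
End: 14:41
Hour difference: 14 - 6 = 8 hours
Minute difference: 41 - 11 = 30 minutes
Total minutes: 510
Complete hours: 510 / 60 = 8 (remainder 30)

8


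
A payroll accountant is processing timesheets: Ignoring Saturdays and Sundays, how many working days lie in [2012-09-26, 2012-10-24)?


Start: 2012-09-26 (Wednesday)
End (exclusive): 2012-10-24 (Wednesday)
Total calendar days: 28
Full weeks: 28 // 7 = 4 -> 20 weekdays
Remaining 0 days starting on Wednesday:
Total business days: 20 + 0 = 20

20


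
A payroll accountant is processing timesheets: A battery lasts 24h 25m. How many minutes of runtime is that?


Hours: 24
Extra minutes: 25
Minutes per hour: 60
Hours to minutes: 24 x 60 = 1440
Total: 1440 + 25 = 1465

1465


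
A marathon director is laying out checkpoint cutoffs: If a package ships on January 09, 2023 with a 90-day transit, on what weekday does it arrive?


Start: 2023-01-09 (Monday)
Step 1 - find target date: add 90 days
  2023-01-09 + 90 days = 2023-04-09
Step 2 - day of week:
  90 mod 7 = 6
  Monday + 6 days -> Sunday
Result: Sunday (2023-04-09)

Sunday


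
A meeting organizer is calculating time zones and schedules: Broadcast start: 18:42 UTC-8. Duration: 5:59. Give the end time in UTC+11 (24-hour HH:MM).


Start: 18:42 in UTC-8
Step 1 - add duration:
  minutes: 42 + 59 = 101 (carry 1h)
  hours: 18 + 5 + 1 = 24
  end in UTC-8: 00:41
Step 2 - convert UTC-8 -> UTC+11:
  offset difference: 11 - (-8) = 19 hours
  0 + (19) = 19 -> mod 24 = 19
Result: 19:41 in UTC+11

19:41


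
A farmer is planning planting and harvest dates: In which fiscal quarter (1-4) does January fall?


Month: January (month 1)
Q1: January-March (months 1-3)
Q2: April-June (months 4-6)
Q3: July-September (months 7-9)
Q4: October-December (months 10-12)
Month 1 falls in Q1

1


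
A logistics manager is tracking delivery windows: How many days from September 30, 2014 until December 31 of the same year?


Start: September 30, 2014
End: December 31, 2014
Days left in September: 0
October: 31
November: 30
December: 31
Sum of remaining months: 92
Total: 0 + 92 = 92

92


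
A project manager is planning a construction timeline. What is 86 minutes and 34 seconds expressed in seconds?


Minutes: 86
Extra seconds: 34
Seconds per minute: 60
Minutes to seconds: 86 x 60 = 5160
Total: 5160 + 34 = 5194

5194


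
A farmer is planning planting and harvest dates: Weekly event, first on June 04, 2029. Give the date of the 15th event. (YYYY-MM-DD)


First occurrence: 2029-06-04 (occurrence 1)
Each occurrence is 7 days after the previous.
Occurrence 15 is 14 weeks after the first.
14 weeks = 98 days
2029-06-04 + 98 days = 2029-09-10

2029-09-10


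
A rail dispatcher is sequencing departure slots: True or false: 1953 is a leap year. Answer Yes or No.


Year: 1953
Divisible by 4? 1953 / 4 = 488.25 -> No
Not divisible by 4, so NOT a leap year

No


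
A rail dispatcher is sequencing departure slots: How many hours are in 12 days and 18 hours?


Days: 12
Extra hours: 18
Hours per day: 24
Days to hours: 12 x 24 = 288
Total: 288 + 18 = 306

306


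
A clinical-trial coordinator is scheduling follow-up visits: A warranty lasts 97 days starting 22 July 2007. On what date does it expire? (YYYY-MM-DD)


Start: 2007-07-22
Adding 97 days
Days remaining in July: 9
After July: 88 days still to add
August 2007: 31 days, 57 remaining
September 2007: 30 days, 27 remaining
October 2007 has 31 days, need 27
Result: 2007-10-27

2007-10-27


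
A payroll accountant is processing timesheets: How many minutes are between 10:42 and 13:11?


Start time: 10:42 = 642 minutes from midnight
End time: 13:11 = 791 minutes from midnight
Difference: 791 - 642 = 149 minutes
That is 2 hours and 29 minutes

149


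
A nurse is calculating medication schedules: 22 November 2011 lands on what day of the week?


Date: 2011-11-22
January 1, 2011 is a Saturday
Day of year: 326
Offset from Jan 1: 325 days
325 mod 7 = 3
Result: Tuesday

Tuesday


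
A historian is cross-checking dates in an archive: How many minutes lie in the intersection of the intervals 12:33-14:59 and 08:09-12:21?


Interval A: [753, 899] minutes from midnight
Interval B: [489, 741] minutes from midnight
Overlap start = max(753, 489) = 753
Overlap end = min(899, 741) = 741
End <= start, so the intervals do not overlap: 0 minutes

0


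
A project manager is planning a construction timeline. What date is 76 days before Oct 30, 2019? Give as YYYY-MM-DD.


Start: 2019-10-30
Subtracting 76 days
Days already passed in October: 30
After going back through October: 46 more days to subtract
September 2019: 30 days, 16 remaining
August 2019 has 31 days, need 16
Result: 2019-08-15

2019-08-15


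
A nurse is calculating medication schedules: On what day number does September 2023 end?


Month: September
Year: 2023
September is a 30-day month
Total: 30 days

30


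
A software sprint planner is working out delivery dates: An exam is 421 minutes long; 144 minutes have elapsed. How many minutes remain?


Total budget: 421 minutes
Time used: 144 minutes
Remaining: 421 - 144 = 277 minutes
Percent used: 34.2%
Percent remaining: 65.8%

277


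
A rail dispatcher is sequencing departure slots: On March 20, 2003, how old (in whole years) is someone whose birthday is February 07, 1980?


Birth: 1980-02-07
Reference: 2003-03-20
Year difference: 2003 - 1980 = 23
Has birthday (02-07) occurred by 03-20? Yes
Age in full years: 23

23


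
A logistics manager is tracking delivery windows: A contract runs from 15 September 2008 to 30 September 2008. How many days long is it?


Start date: 2008-09-15
End date: 2008-09-30
Sep 2008: +15 days
Total: 15 days

15


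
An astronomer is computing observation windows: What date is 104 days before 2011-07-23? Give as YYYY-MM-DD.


Start: 2011-07-23
Subtracting 104 days
Days already passed in July: 23
After going back through July: 81 more days to subtract
June 2011: 30 days, 51 remaining
May 2011: 31 days, 20 remaining
April 2011 has 30 days, need 20
Result: 2011-04-10

2011-04-10


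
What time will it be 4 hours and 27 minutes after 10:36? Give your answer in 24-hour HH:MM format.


Start time: 10:36
Adding: 4 hours 27 minutes
Minutes: 36 + 27 = 63
Minute overflow: 63 >= 60, so carry 1 hour, minutes = 3
Hours: 10 + 4 + 1 = 15
Result: 15:03

15:03


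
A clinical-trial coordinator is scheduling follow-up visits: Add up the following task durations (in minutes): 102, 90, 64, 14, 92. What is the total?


Durations: 102, 90, 64, 14, 92
Running sum: 102
+ 90 = 192
+ 64 = 256
+ 14 = 270
+ 92 = 362
Total duration: 362 minutes
That is 6 hours and 2 minutes

362


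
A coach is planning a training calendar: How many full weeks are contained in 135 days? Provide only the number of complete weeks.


Total days: 135
Days per week: 7
Division: 135 / 7 = 19 remainder 2
Complete weeks: 19
Remaining days: 2

19


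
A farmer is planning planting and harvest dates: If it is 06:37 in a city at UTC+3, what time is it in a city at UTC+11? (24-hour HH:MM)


Local time: 06:37 at UTC+3 (offset 3h)
Target zone: UTC+11 (offset 11h)
Difference: 11 - (3) = 8 hours
Calculation: 6 + (8) = 14
Result: 14:37

14:37


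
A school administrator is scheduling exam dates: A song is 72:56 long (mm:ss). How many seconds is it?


Minutes: 72
Extra seconds: 56
Seconds per minute: 60
Minutes to seconds: 72 x 60 = 4320
Total: 4320 + 56 = 4376

4376


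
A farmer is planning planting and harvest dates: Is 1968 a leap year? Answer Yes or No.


Year: 1968
Divisible by 4? 1968 / 4 = 492.0 -> Yes
Divisible by 100? 1968 / 100 = 19.68 -> No
Divisible by 4 but not 100, so it IS a leap year

Yes


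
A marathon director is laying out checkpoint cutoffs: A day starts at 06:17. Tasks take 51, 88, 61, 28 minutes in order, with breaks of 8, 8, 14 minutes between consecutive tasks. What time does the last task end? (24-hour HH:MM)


Start: 06:17 = 377 min from midnight
  after task 1 (51 min): 07:08
  after break (8 min): 07:16
  after task 2 (88 min): 08:44
  after break (8 min): 08:52
  after task 3 (61 min): 09:53
  after break (14 min): 10:07
  after task 4 (28 min): 10:35
Total elapsed: 258 minutes
End time: 10:35

10:35


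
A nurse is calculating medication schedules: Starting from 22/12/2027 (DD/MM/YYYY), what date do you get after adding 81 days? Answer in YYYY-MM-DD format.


Start: 2027-12-22
Adding 81 days
Days remaining in December: 9
After December: 72 days still to add
January 2028: 31 days, 41 remaining
February 2028: 29 days, 12 remaining
March 2028 has 31 days, need 12
Result: 2028-03-12

2028-03-12


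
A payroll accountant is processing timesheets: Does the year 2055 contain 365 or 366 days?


Year: 2055
Check leap year rules:
Divisible by 4? No
2055 is not a leap year
Days: 365

365


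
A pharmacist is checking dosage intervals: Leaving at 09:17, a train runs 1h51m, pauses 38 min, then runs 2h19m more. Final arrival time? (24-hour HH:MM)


Depart: 09:17
Leg 1: +111 min -> 11:08
Layover: +38 min -> 11:46
Leg 2: +139 min -> 14:05
Total travel: 288 minutes = 4h 48m
Arrival: 14:05

14:05


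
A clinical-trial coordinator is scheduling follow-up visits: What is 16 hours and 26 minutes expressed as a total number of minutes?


Hours: 16
Minutes: 26
Convert hours to minutes: 16 x 60 = 960
Add remaining minutes: 960 + 26 = 986

986


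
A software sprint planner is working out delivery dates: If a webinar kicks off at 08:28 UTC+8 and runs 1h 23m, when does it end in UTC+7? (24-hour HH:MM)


Start: 08:28 in UTC+8
Step 1 - add duration:
  minutes: 28 + 23 = 51
  hours: 8 + 1 + 0 = 9
  end in UTC+8: 09:51
Step 2 - convert UTC+8 -> UTC+7:
  offset difference: 7 - (8) = -1 hours
  9 + (-1) = 8 -> mod 24 = 8
Result: 08:51 in UTC+7

08:51


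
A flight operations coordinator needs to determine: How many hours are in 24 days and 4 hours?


Days: 24
Extra hours: 4
Hours per day: 24
Days to hours: 24 x 24 = 576
Total: 576 + 4 = 580

580


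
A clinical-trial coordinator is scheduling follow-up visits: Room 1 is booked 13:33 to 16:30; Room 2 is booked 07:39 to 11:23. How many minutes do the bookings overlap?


Interval A: [813, 990] minutes from midnight
Interval B: [459, 683] minutes from midnight
Overlap start = max(813, 459) = 813
Overlap end = min(990, 683) = 683
End <= start, so the intervals do not overlap: 0 minutes

0


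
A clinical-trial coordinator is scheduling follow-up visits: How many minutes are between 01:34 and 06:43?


Start time: 01:34 = 94 minutes from midnight
End time: 06:43 = 403 minutes from midnight
Difference: 403 - 94 = 309 minutes
That is 5 hours and 9 minutes

309


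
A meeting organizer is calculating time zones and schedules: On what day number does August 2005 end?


Month: August
Year: 2005
August is a 31-day month
Total: 31 days

31


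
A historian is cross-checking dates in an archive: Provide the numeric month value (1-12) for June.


Calendar month order:
5. May
6. June <--
7. July
June is month number 6

6


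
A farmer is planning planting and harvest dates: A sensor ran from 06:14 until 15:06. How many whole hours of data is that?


Start: 06:14
End: 15:06
Hour difference: 15 - 6 = 9 hours
Minute difference: 6 - 14 = -8 minutes
Total minutes: 532
Complete hours: 532 / 60 = 8 (remainder 52)

8


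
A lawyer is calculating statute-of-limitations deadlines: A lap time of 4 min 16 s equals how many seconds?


Minutes: 4
Seconds: 16
Convert minutes to seconds: 4 x 60 = 240
Add remaining seconds: 240 + 16 = 256

256


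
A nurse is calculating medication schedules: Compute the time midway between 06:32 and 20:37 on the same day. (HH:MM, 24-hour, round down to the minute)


Start time: 06:32 = 392 minutes from midnight
End time: 20:37 = 1237 minutes from midnight
Sum: 392 + 1237 = 1629
Midpoint: 1629 / 2 = 814 minutes
Convert: 814 / 60 = 13 hours, 34 minutes
Result: 13:34

13:34


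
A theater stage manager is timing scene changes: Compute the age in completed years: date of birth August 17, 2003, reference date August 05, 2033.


Birth: 2003-08-17
Reference: 2033-08-05
Year difference: 2033 - 2003 = 30
Has birthday (08-17) occurred by 08-05? No
Birthday not yet reached this year -> subtract 1
Age in full years: 29

29


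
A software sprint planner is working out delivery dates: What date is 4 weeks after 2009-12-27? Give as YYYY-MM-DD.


Start: 2009-12-27
Weeks to add: 4
Convert to days: 4 x 7 = 28 days
Add 28 days to 2009-12-27
Result: 2010-01-24

2010-01-24


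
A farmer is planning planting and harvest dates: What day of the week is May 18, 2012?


Date: 2012-05-18
January 1, 2012 is a Sunday
Day of year: 139
Offset from Jan 1: 138 days
138 mod 7 = 5
Result: Friday

Friday


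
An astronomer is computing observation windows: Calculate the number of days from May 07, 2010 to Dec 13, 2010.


Start date: 2010-05-07
End date: 2010-12-13
May 2010: +25 days
Jun 2010: +30 days
Jul 2010: +31 days
... (5 more months)
Total: 220 days

220


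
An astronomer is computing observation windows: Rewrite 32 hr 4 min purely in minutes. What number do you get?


Hours: 32
Extra minutes: 4
Minutes per hour: 60
Hours to minutes: 32 x 60 = 1920
Total: 1920 + 4 = 1924

1924


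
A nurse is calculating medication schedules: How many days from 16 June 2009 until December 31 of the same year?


Start: June 16, 2009
End: December 31, 2009
Days left in June: 14
July: 31
August: 31
September: 30
October: 31
... plus remaining months
Sum of remaining months: 184
Total: 14 + 184 = 198

198


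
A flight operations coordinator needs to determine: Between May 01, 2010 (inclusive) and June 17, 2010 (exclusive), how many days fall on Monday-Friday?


Start: 2010-05-01 (Saturday)
End (exclusive): 2010-06-17 (Thursday)
Total calendar days: 47
Full weeks: 47 // 7 = 6 -> 30 weekdays
Remaining 5 days starting on Saturday:
  Sat(-), Sun(-), Mon(w), Tue(w), Wed(w) -> 3 weekdays
Total business days: 30 + 3 = 33

33


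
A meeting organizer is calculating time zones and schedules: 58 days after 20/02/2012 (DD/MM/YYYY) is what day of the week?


Start: 2012-02-20 (Monday)
Step 1 - find target date: add 58 days
  2012-02-20 + 58 days = 2012-04-18
Step 2 - day of week:
  58 mod 7 = 2
  Monday + 2 days -> Wednesday
Result: Wednesday (2012-04-18)

Wednesday


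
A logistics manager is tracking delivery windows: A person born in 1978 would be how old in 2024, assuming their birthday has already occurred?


Birth year: 1978
Current year: 2024
Age = current year - birth year
Age = 2024 - 1978 = 46

46


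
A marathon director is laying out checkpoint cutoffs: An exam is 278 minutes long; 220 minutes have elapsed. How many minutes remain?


Total budget: 278 minutes
Time used: 220 minutes
Remaining: 278 - 220 = 58 minutes
Percent used: 79.1%
Percent remaining: 20.9%

58


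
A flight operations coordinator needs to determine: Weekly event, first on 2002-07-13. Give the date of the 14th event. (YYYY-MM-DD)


First occurrence: 2002-07-13 (occurrence 1)
Each occurrence is 7 days after the previous.
Occurrence 14 is 13 weeks after the first.
13 weeks = 91 days
2002-07-13 + 91 days = 2002-10-12

2002-10-12


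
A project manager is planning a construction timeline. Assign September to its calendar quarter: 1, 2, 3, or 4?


Month: September (month 9)
Q1: January-March (months 1-3)
Q2: April-June (months 4-6)
Q3: July-September (months 7-9)
Q4: October-December (months 10-12)
Month 9 falls in Q3

3


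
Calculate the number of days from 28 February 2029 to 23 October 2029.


Start date: 2029-02-28
End date: 2029-10-23
Feb 2029: +1 days
Mar 2029: +31 days
Apr 2029: +30 days
... (6 more months)
Total: 237 days

237


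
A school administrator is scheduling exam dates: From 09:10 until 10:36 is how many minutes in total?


Start time: 09:10 = 550 minutes from midnight
End time: 10:36 = 636 minutes from midnight
Difference: 636 - 550 = 86 minutes
That is 1 hours and 26 minutes

86


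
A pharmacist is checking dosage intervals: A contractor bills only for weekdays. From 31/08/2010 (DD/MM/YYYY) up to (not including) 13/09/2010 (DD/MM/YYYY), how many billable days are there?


Start: 2010-08-31 (Tuesday)
End (exclusive): 2010-09-13 (Monday)
Total calendar days: 13
Full weeks: 13 // 7 = 1 -> 5 weekdays
Remaining 6 days starting on Tuesday:
  Tue(w), Wed(w), Thu(w), Fri(w), Sat(-), Sun(-) -> 4 weekdays
Total business days: 5 + 4 = 9

9


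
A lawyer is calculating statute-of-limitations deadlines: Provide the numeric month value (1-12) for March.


Calendar month order:
2. February
3. March <--
4. April
March is month number 3

3


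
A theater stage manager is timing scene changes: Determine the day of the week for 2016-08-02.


Date: 2016-08-02
January 1, 2016 is a Friday
Day of year: 215
Offset from Jan 1: 214 days
214 mod 7 = 4
Result: Tuesday

Tuesday


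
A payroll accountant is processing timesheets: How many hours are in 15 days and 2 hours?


Days: 15
Extra hours: 2
Hours per day: 24
Days to hours: 15 x 24 = 360
Total: 360 + 2 = 362

362


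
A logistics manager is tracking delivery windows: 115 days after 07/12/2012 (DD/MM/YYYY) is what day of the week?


Start: 2012-12-07 (Friday)
Step 1 - find target date: add 115 days
  2012-12-07 + 115 days = 2013-04-01
Step 2 - day of week:
  115 mod 7 = 3
  Friday + 3 days -> Monday
Result: Monday (2013-04-01)

Monday


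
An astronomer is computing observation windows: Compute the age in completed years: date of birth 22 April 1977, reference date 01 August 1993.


Birth: 1977-04-22
Reference: 1993-08-01
Year difference: 1993 - 1977 = 16
Has birthday (04-22) occurred by 08-01? Yes
Age in full years: 16

16


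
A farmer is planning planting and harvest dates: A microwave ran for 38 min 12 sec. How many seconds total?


Minutes: 38
Extra seconds: 12
Seconds per minute: 60
Minutes to seconds: 38 x 60 = 2280
Total: 2280 + 12 = 2292

2292


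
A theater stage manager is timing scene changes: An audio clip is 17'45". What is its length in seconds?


Minutes: 17
Seconds: 45
Convert minutes to seconds: 17 x 60 = 1020
Add remaining seconds: 1020 + 45 = 1065

1065


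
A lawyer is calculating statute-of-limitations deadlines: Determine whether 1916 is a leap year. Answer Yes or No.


Year: 1916
Divisible by 4? 1916 / 4 = 479.0 -> Yes
Divisible by 100? 1916 / 100 = 19.16 -> No
Divisible by 4 but not 100, so it IS a leap year

Yes


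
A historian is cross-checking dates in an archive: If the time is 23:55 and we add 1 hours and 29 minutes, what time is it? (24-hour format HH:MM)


Start time: 23:55
Adding: 1 hours 29 minutes
Minutes: 55 + 29 = 84
Minute overflow: 84 >= 60, so carry 1 hour, minutes = 24
Hours: 23 + 1 + 1 = 25
Hour wraparound: 25 mod 24 = 1
Result: 01:24

01:24


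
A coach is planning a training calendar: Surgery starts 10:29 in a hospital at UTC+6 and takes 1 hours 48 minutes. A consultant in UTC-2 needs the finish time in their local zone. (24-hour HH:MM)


Start: 10:29 in UTC+6
Step 1 - add duration:
  minutes: 29 + 48 = 77 (carry 1h)
  hours: 10 + 1 + 1 = 12
  end in UTC+6: 12:17
Step 2 - convert UTC+6 -> UTC-2:
  offset difference: -2 - (6) = -8 hours
  12 + (-8) = 4 -> mod 24 = 4
Result: 04:17 in UTC-2

04:17


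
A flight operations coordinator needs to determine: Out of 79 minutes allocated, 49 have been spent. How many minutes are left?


Total budget: 79 minutes
Time used: 49 minutes
Remaining: 79 - 49 = 30 minutes
Percent used: 62.0%
Percent remaining: 38.0%

30


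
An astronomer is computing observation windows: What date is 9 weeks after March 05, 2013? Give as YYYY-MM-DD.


Start: 2013-03-05
Weeks to add: 9
Convert to days: 9 x 7 = 63 days
Add 63 days to 2013-03-05
Result: 2013-05-07

2013-05-07


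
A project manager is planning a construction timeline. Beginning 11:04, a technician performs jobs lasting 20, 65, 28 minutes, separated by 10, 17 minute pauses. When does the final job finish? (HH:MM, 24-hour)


Start: 11:04 = 664 min from midnight
  after task 1 (20 min): 11:24
  after break (10 min): 11:34
  after task 2 (65 min): 12:39
  after break (17 min): 12:56
  after task 3 (28 min): 13:24
Total elapsed: 140 minutes
End time: 13:24

13:24


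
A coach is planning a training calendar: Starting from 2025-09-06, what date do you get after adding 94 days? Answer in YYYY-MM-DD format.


Start: 2025-09-06
Adding 94 days
Days remaining in September: 24
After September: 70 days still to add
October 2025: 31 days, 39 remaining
November 2025: 30 days, 9 remaining
December 2025 has 31 days, need 9
Result: 2025-12-09

2025-12-09


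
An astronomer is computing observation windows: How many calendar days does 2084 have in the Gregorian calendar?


Year: 2084
Check leap year rules:
Divisible by 4? Yes
Divisible by 100? No
2084 is a leap year
Days: 366

366


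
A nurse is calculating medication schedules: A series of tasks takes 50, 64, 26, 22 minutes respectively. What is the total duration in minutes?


Durations: 50, 64, 26, 22
Running sum: 50
+ 64 = 114
+ 26 = 140
+ 22 = 162
Total duration: 162 minutes
That is 2 hours and 42 minutes

162


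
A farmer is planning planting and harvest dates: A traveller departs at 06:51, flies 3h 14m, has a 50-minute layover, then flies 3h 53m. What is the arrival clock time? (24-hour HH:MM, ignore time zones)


Depart: 06:51
Leg 1: +194 min -> 10:05
Layover: +50 min -> 10:55
Leg 2: +233 min -> 14:48
Total travel: 477 minutes = 7h 57m
Arrival: 14:48

14:48


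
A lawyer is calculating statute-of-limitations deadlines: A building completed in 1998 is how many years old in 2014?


Birth year: 1998
Current year: 2014
Age = current year - birth year
Age = 2014 - 1998 = 16

16


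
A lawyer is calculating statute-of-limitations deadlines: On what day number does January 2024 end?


Month: January
Year: 2024
January is a 31-day month
Total: 31 days

31


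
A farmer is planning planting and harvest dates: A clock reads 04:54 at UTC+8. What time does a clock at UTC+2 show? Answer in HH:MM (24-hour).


Local time: 04:54 at UTC+8 (offset 8h)
Target zone: UTC+2 (offset 2h)
Difference: 2 - (8) = -6 hours
Calculation: 4 + (-6) = -2
Wraparound: (-2) mod 24 = 22
Result: 22:54

22:54


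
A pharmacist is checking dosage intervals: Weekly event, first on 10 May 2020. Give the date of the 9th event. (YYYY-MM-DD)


First occurrence: 2020-05-10 (occurrence 1)
Each occurrence is 7 days after the previous.
Occurrence 9 is 8 weeks after the first.
8 weeks = 56 days
2020-05-10 + 56 days = 2020-07-05

2020-07-05


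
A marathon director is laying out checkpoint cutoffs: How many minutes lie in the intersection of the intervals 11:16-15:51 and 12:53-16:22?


Interval A: [676, 951] minutes from midnight
Interval B: [773, 982] minutes from midnight
Overlap start = max(676, 773) = 773
Overlap end = min(951, 982) = 951
Overlap = 951 - 773 = 178 minutes

178


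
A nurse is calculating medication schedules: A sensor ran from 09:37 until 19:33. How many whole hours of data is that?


Start: 09:37
End: 19:33
Hour difference: 19 - 9 = 10 hours
Minute difference: 33 - 37 = -4 minutes
Total minutes: 596
Complete hours: 596 / 60 = 9 (remainder 56)

9


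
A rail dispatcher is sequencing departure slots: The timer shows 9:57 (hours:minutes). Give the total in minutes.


Hours: 9
Minutes: 57
Convert hours to minutes: 9 x 60 = 540
Add remaining minutes: 540 + 57 = 597

597


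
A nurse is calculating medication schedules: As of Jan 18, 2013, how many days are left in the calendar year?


Start: January 18, 2013
End: December 31, 2013
Days left in January: 13
February: 28
March: 31
April: 30
May: 31
... plus remaining months
Sum of remaining months: 334
Total: 13 + 334 = 347

347


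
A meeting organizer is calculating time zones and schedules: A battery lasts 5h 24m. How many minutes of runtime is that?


Hours: 5
Extra minutes: 24
Minutes per hour: 60
Hours to minutes: 5 x 60 = 300
Total: 300 + 24 = 324

324


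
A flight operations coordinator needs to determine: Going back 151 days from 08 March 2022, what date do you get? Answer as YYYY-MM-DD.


Start: 2022-03-08
Subtracting 151 days
Days already passed in March: 8
After going back through March: 143 more days to subtract
February 2022: 28 days, 115 remaining
January 2022: 31 days, 84 remaining
December 2021: 31 days, 53 remaining
November 2021: 30 days, 23 remaining
Result: 2021-10-08

2021-10-08


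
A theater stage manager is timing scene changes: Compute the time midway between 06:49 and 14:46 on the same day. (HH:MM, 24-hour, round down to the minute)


Start time: 06:49 = 409 minutes from midnight
End time: 14:46 = 886 minutes from midnight
Sum: 409 + 886 = 1295
Midpoint: 1295 / 2 = 647 minutes
Convert: 647 / 60 = 10 hours, 47 minutes
Result: 10:47

10:47


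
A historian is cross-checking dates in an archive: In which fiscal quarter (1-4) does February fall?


Month: February (month 2)
Q1: January-March (months 1-3)
Q2: April-June (months 4-6)
Q3: July-September (months 7-9)
Q4: October-December (months 10-12)
Month 2 falls in Q1

1


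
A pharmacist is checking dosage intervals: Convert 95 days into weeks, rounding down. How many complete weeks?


Total days: 95
Days per week: 7
Division: 95 / 7 = 13 remainder 4
Complete weeks: 13
Remaining days: 4

13


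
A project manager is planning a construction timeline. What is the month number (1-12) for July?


Calendar month order:
6. June
7. July <--
8. August
July is month number 7

7


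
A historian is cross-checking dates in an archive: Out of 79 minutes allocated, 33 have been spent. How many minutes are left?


Total budget: 79 minutes
Time used: 33 minutes
Remaining: 79 - 33 = 46 minutes
Percent used: 41.8%
Percent remaining: 58.2%

46


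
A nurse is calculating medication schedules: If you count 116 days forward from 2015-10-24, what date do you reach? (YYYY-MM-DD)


Start: 2015-10-24
Adding 116 days
Days remaining in October: 7
After October: 109 days still to add
November 2015: 30 days, 79 remaining
December 2015: 31 days, 48 remaining
January 2016: 31 days, 17 remaining
February 2016 has 29 days, need 17
Result: 2016-02-17

2016-02-17


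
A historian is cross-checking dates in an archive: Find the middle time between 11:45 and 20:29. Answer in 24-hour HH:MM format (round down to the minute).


Start time: 11:45 = 705 minutes from midnight
End time: 20:29 = 1229 minutes from midnight
Sum: 705 + 1229 = 1934
Midpoint: 1934 / 2 = 967 minutes
Convert: 967 / 60 = 16 hours, 7 minutes
Result: 16:07

16:07


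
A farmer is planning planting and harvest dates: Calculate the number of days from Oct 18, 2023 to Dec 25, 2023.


Start date: 2023-10-18
End date: 2023-12-25
Oct 2023: +14 days
Nov 2023: +30 days
Dec 2023: +24 days
Total: 68 days

68


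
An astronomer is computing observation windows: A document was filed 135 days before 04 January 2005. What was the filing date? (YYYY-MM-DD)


Start: 2005-01-04
Subtracting 135 days
Days already passed in January: 4
After going back through January: 131 more days to subtract
December 2004: 31 days, 100 remaining
November 2004: 30 days, 70 remaining
October 2004: 31 days, 39 remaining
September 2004: 30 days, 9 remaining
Result: 2004-08-22

2004-08-22


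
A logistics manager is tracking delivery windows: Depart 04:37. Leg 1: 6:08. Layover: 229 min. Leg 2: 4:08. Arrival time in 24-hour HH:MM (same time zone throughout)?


Depart: 04:37
Leg 1: +368 min -> 10:45
Layover: +229 min -> 14:34
Leg 2: +248 min -> 18:42
Total travel: 845 minutes = 14h 5m
Arrival: 18:42

18:42


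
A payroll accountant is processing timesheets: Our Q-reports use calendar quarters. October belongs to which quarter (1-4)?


Month: October (month 10)
Q1: January-March (months 1-3)
Q2: April-June (months 4-6)
Q3: July-September (months 7-9)
Q4: October-December (months 10-12)
Month 10 falls in Q4

4


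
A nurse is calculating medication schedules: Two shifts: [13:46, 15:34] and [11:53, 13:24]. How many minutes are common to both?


Interval A: [826, 934] minutes from midnight
Interval B: [713, 804] minutes from midnight
Overlap start = max(826, 713) = 826
Overlap end = min(934, 804) = 804
End <= start, so the intervals do not overlap: 0 minutes

0


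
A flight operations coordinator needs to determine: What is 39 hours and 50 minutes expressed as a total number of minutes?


Hours: 39
Minutes: 50
Convert hours to minutes: 39 x 60 = 2340
Add remaining minutes: 2340 + 50 = 2390

2390
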